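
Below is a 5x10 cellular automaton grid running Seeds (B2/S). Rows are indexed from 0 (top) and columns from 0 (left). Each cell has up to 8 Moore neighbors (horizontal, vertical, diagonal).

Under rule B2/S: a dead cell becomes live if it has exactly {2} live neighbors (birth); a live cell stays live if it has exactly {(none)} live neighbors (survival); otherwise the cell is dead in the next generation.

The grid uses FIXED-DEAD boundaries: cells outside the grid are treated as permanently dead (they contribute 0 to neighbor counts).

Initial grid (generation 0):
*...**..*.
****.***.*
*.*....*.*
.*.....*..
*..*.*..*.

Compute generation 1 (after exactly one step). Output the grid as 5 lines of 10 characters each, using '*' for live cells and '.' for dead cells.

Simulating step by step:
Generation 0 (given above): 22 live cells
Generation 1: 11 live cells
(generation 1 grid is the final answer)

Answer: .........*
..........
....**....
...**....*
.**.*.**..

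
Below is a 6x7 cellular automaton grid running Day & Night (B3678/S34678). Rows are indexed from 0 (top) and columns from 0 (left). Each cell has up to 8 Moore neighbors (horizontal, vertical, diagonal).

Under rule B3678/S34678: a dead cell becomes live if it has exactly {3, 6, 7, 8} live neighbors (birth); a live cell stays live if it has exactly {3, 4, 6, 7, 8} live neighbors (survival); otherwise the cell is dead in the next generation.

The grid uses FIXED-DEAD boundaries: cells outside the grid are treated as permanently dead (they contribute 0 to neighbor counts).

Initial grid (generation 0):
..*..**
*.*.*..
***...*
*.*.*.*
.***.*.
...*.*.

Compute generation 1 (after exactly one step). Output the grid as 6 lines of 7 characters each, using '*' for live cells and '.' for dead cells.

Answer: .*.*...
.**...*
***....
**.....
.***.**
.......

Derivation:
Simulating step by step:
Generation 0 (given above): 20 live cells
Generation 1: 15 live cells
(generation 1 grid is the final answer)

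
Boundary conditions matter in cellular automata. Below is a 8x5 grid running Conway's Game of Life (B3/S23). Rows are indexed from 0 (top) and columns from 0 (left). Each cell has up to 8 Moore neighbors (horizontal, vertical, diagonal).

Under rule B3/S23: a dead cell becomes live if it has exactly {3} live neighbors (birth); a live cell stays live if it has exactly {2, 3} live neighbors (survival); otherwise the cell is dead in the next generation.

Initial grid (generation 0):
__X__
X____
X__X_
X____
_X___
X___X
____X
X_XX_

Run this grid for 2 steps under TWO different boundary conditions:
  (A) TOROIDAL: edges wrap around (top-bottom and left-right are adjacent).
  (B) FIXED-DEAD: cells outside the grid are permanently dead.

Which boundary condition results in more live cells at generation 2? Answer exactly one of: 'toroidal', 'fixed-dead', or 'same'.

Answer: toroidal

Derivation:
Under TOROIDAL boundary, generation 2:
_____
_X__X
__X__
__X_X
_X_X_
_X__X
_X___
_X__X
Population = 12

Under FIXED-DEAD boundary, generation 2:
_____
XX___
__X__
__X__
XX___
XX___
_____
_____
Population = 8

Comparison: toroidal=12, fixed-dead=8 -> toroidal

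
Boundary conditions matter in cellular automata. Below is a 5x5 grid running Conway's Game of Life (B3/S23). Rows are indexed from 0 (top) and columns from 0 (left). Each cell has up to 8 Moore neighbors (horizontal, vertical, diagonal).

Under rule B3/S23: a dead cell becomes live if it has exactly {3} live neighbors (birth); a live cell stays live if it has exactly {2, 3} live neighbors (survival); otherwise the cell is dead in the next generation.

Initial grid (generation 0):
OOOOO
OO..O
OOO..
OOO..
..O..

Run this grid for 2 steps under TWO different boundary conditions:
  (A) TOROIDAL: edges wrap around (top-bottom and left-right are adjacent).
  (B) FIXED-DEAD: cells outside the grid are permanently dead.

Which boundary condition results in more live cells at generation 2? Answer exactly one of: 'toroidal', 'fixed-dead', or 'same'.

Answer: fixed-dead

Derivation:
Under TOROIDAL boundary, generation 2:
.....
.....
....O
....O
.....
Population = 2

Under FIXED-DEAD boundary, generation 2:
...OO
..O.O
...OO
..OO.
.....
Population = 8

Comparison: toroidal=2, fixed-dead=8 -> fixed-dead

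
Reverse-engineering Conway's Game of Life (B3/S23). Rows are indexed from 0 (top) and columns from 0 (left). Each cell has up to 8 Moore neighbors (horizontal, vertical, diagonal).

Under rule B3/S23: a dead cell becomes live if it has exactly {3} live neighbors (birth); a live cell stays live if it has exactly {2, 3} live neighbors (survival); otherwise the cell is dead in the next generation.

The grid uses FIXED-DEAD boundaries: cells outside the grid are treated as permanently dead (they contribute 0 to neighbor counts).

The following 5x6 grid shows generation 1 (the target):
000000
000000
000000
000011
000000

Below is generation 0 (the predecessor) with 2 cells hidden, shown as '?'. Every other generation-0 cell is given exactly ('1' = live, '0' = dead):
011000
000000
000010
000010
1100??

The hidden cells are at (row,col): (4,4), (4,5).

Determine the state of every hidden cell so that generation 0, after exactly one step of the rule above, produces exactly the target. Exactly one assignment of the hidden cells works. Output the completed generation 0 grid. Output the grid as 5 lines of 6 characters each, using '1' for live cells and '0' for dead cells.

Hidden generation-0 cells (in order): (4,4), (4,5).
A hidden cell only influences target cells in its own 3x3 neighborhood. Try each of the 2^2 = 4 assignments, step the completed generation 0 forward once under B3/S23, and compare with the target:
  (4,4)=0 (4,5)=0 -> step gives (3,4)='0' but target has '1' -> reject
  (4,4)=0 (4,5)=1 -> step reproduces the target at every cell -> ACCEPT
  (4,4)=1 (4,5)=0 -> step gives (3,3)='1' but target has '0' -> reject
  (4,4)=1 (4,5)=1 -> step gives (3,3)='1' but target has '0' -> reject
Unique solution: (4,4)=dead, (4,5)=live.
Check: live-neighbor counts of every cell in the completed generation 0:
111100
122211
000212
221223
111121
Applying B3/S23 to generation 0 with these counts gives:
000000
000000
000000
000011
000000
which matches the target exactly.

Answer: 011000
000000
000010
000010
110001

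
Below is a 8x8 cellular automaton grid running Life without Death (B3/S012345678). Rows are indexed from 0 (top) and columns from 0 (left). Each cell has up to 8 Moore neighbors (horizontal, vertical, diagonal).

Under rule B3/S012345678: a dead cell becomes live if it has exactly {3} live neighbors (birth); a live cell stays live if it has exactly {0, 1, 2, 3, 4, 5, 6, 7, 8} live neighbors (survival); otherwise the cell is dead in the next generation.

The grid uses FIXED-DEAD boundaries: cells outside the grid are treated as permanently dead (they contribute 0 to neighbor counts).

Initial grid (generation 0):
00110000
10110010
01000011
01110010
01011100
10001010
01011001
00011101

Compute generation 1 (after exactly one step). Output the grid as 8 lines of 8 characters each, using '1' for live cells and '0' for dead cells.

Answer: 01110000
10110011
11000111
11110011
11011110
11001010
01111001
00111111

Derivation:
Simulating step by step:
Generation 0 (given above): 28 live cells
Generation 1: 40 live cells
(generation 1 grid is the final answer)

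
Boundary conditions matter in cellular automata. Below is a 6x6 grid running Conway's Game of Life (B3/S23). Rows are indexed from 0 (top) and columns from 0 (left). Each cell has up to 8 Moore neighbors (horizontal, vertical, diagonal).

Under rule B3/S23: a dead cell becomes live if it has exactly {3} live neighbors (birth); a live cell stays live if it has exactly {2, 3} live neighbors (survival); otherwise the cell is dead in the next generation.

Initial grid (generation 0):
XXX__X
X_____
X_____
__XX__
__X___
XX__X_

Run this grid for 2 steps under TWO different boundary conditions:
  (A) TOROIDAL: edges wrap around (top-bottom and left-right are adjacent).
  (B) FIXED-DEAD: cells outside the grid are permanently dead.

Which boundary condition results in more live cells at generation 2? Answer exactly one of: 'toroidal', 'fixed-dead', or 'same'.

Answer: fixed-dead

Derivation:
Under TOROIDAL boundary, generation 2:
______
______
_X____
_X_X__
_X____
__XX__
Population = 6

Under FIXED-DEAD boundary, generation 2:
XX____
X_____
XX____
_X_X__
___X__
______
Population = 8

Comparison: toroidal=6, fixed-dead=8 -> fixed-dead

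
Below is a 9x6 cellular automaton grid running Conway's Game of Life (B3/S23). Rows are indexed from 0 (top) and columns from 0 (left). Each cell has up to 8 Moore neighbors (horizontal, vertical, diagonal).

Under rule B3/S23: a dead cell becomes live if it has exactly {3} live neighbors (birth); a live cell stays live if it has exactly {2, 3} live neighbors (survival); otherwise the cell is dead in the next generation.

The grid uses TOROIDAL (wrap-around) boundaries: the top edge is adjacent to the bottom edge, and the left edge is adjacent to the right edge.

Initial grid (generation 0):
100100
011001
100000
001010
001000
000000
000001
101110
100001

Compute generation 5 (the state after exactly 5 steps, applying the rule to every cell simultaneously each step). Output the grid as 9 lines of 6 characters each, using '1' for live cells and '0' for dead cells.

Answer: 011000
000000
011100
011100
100011
110000
111000
000000
111001

Derivation:
Simulating step by step:
Generation 0 (given above): 16 live cells
Generation 1: 21 live cells
001010
011001
101101
010100
000100
000000
000111
110110
101000
Generation 2: 20 live cells
101001
000001
000101
110100
001000
000100
101101
110000
101010
Generation 3: 24 live cells
100110
000001
001001
110110
011100
010110
101111
000010
001100
Generation 4: 21 live cells
001111
100101
011101
100011
000001
000000
111000
010000
001001
Generation 5: 20 live cells
(generation 5 grid is the final answer)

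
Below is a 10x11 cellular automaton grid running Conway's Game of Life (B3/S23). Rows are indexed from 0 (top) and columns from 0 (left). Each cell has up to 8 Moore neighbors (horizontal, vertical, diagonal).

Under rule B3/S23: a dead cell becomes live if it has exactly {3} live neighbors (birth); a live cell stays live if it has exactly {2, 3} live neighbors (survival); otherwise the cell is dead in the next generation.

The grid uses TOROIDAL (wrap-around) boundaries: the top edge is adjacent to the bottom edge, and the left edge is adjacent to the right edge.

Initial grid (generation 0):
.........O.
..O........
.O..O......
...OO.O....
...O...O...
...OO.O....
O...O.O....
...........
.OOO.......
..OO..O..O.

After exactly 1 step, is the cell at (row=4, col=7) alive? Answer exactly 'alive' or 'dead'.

Simulating step by step:
Generation 0 (given above): 22 live cells
Generation 1: 25 live cells
..OO.......
...........
..O.OO.....
..OOOO.....
..O...OO...
...OO.OO...
...OO......
.OOO.......
.O.O.......
.O.O.......

Cell (4,7) at generation 1: 1 -> alive

Answer: alive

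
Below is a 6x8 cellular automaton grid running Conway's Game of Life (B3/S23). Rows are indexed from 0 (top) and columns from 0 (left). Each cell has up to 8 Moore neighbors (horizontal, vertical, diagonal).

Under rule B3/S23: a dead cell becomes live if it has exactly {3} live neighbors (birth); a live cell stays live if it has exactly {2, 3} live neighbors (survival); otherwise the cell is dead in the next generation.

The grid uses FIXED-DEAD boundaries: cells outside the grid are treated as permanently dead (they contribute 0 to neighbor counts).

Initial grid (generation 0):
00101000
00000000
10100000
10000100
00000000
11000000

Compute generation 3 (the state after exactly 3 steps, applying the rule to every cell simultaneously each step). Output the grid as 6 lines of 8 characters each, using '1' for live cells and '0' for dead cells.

Simulating step by step:
Generation 0 (given above): 8 live cells
Generation 1: 6 live cells
00000000
01010000
01000000
01000000
11000000
00000000
Generation 2: 7 live cells
00000000
00100000
11000000
01100000
11000000
00000000
Generation 3: 6 live cells
(generation 3 grid is the final answer)

Answer: 00000000
01000000
10000000
00100000
11100000
00000000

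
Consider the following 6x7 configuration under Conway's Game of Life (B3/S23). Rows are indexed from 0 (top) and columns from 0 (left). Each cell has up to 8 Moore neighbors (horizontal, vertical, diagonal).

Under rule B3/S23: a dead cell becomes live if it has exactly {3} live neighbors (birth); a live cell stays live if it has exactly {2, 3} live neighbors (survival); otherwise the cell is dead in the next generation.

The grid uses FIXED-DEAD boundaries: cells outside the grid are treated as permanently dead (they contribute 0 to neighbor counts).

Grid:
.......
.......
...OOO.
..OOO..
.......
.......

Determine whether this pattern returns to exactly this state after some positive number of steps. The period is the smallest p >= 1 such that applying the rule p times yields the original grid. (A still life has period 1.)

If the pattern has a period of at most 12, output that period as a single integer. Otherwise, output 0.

Answer: 2

Derivation:
Simulating and comparing each generation to the original:
Gen 0 (original, given above): 6 live cells
Gen 1: 6 live cells, differs from original
Gen 2: 6 live cells, MATCHES original -> period = 2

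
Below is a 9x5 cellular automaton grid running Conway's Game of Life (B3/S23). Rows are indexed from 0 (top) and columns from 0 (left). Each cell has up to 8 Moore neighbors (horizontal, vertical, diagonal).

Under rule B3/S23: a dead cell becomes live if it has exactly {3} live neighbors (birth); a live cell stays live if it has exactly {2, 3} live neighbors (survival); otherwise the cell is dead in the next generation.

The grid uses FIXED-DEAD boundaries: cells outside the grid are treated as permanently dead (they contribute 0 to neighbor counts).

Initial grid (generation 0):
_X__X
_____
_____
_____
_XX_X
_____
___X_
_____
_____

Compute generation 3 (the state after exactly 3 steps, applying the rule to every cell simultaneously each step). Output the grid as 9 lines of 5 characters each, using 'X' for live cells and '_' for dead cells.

Answer: _____
_____
_____
_____
_____
_____
_____
_____
_____

Derivation:
Simulating step by step:
Generation 0 (given above): 6 live cells
Generation 1: 2 live cells
_____
_____
_____
_____
_____
__XX_
_____
_____
_____
Generation 2: 0 live cells
_____
_____
_____
_____
_____
_____
_____
_____
_____
Generation 3: 0 live cells
(generation 3 grid is the final answer)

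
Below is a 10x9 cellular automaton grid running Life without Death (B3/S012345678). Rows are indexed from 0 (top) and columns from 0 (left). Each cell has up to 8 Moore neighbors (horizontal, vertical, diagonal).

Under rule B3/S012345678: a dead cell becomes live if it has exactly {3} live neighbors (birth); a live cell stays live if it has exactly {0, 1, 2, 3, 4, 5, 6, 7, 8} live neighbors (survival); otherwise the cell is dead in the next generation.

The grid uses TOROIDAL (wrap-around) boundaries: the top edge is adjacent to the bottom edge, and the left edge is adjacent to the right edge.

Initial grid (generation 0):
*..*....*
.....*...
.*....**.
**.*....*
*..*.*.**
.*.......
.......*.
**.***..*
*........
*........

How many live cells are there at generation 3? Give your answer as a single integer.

Simulating step by step:
Generation 0 (given above): 26 live cells
Generation 1: 43 live cells
*..*....*
*....****
.**...***
**.**...*
*..***.**
**....**.
.**.*..**
**.***..*
*...*....
**.......
Generation 2: 51 live cells
*..*..*.*
*.*..****
.****.***
**.**...*
*..***.**
**....**.
.**.*..**
**.***.**
*.****...
**.......
Generation 3: 55 live cells
*.**.**.*
*.*..****
.****.***
**.**...*
*..***.**
**....**.
.**.*..**
**.***.**
*.*****..
**...*...
Population at generation 3: 55

Answer: 55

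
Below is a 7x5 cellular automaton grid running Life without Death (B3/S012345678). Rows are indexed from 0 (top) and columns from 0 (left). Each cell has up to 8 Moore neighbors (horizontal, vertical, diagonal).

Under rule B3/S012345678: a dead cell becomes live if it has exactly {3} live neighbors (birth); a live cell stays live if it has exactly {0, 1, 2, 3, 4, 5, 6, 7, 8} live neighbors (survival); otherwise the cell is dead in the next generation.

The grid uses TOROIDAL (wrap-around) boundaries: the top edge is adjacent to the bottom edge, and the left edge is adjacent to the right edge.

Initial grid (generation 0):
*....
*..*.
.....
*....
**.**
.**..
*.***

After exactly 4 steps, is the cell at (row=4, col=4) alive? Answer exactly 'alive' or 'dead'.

Answer: alive

Derivation:
Simulating step by step:
Generation 0 (given above): 14 live cells
Generation 1: 18 live cells
*.*..
*..**
....*
**...
**.**
.**..
*.***
Generation 2: 23 live cells
*.*..
**.**
.*.**
****.
**.**
.**..
*.***
Generation 3: 23 live cells
*.*..
**.**
.*.**
****.
**.**
.**..
*.***
Generation 4: 23 live cells
*.*..
**.**
.*.**
****.
**.**
.**..
*.***

Cell (4,4) at generation 4: 1 -> alive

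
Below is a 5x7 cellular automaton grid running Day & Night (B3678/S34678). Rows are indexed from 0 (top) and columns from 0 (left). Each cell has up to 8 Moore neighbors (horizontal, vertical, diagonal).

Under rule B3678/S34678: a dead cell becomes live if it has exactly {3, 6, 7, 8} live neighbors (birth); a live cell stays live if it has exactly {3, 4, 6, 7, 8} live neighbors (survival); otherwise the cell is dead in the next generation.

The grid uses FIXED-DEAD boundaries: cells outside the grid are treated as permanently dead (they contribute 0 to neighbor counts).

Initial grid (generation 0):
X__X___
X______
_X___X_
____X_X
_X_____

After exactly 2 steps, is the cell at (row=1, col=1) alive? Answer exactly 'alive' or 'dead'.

Simulating step by step:
Generation 0 (given above): 8 live cells
Generation 1: 2 live cells
_______
_X_____
_______
_____X_
_______
Generation 2: 0 live cells
_______
_______
_______
_______
_______

Cell (1,1) at generation 2: 0 -> dead

Answer: dead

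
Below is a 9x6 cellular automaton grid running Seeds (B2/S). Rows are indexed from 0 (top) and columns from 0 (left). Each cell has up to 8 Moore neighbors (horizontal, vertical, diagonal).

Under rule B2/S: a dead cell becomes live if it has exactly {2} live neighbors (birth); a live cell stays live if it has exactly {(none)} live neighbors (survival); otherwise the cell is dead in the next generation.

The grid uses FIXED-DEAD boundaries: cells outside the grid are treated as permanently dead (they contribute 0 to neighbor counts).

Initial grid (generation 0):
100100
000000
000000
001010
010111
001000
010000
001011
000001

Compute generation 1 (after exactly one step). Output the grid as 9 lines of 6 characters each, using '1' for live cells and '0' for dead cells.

Answer: 000000
000000
000100
010000
000000
100001
000011
010100
000100

Derivation:
Simulating step by step:
Generation 0 (given above): 14 live cells
Generation 1: 9 live cells
(generation 1 grid is the final answer)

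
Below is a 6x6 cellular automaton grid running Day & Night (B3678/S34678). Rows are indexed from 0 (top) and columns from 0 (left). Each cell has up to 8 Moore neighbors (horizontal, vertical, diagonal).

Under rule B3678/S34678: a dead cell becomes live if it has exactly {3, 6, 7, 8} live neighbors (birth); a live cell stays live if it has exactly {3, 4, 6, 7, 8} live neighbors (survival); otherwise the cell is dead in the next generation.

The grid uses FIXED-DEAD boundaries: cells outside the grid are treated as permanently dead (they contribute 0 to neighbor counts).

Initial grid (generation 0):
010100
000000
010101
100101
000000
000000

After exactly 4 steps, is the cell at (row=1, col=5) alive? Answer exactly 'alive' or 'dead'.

Answer: dead

Derivation:
Simulating step by step:
Generation 0 (given above): 8 live cells
Generation 1: 3 live cells
000000
000010
001000
001000
000000
000000
Generation 2: 1 live cells
000000
000000
000100
000000
000000
000000
Generation 3: 0 live cells
000000
000000
000000
000000
000000
000000
Generation 4: 0 live cells
000000
000000
000000
000000
000000
000000

Cell (1,5) at generation 4: 0 -> dead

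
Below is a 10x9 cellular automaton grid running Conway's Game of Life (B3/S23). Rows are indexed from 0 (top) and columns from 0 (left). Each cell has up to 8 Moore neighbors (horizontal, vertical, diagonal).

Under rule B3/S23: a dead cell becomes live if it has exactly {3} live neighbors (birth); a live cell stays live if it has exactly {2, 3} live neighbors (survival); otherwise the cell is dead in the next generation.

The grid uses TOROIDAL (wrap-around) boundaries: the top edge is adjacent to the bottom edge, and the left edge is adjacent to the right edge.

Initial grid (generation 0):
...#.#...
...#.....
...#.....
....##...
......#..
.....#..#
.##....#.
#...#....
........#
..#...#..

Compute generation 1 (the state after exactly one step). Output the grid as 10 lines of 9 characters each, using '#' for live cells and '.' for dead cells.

Answer: ..###....
..##.....
...#.....
....##...
....#.#..
......##.
##......#
##......#
.........
.........

Derivation:
Simulating step by step:
Generation 0 (given above): 17 live cells
Generation 1: 18 live cells
(generation 1 grid is the final answer)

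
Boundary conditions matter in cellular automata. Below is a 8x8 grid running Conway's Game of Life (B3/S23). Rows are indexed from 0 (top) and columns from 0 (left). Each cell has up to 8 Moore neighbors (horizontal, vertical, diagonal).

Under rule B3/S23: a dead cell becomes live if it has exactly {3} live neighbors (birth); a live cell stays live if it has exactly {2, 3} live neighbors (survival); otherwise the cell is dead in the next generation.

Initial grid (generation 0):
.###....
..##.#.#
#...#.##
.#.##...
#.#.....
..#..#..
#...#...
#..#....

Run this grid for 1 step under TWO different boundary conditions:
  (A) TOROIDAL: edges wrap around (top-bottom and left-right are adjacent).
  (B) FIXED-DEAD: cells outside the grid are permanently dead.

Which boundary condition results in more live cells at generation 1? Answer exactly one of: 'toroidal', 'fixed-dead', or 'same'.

Answer: toroidal

Derivation:
Under TOROIDAL boundary, generation 1:
##......
.....#.#
##....##
.#####..
..#.#...
...#....
.#.##...
#..##...
Population = 22

Under FIXED-DEAD boundary, generation 1:
.#.##...
.....#.#
.#....##
######..
..#.#...
...#....
.#.##...
........
Population = 20

Comparison: toroidal=22, fixed-dead=20 -> toroidal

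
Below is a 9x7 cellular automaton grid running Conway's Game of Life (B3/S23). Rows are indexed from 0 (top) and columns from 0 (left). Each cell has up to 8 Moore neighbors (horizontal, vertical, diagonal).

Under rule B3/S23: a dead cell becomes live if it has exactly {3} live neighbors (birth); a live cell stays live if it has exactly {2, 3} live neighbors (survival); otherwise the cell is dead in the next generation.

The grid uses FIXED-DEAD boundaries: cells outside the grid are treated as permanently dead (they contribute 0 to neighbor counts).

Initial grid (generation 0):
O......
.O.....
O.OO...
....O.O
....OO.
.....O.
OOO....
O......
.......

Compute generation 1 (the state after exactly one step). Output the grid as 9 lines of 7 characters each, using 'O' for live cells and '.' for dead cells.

Answer: .......
OOO....
.OOO...
....O..
....O.O
.O..OO.
OO.....
O......
.......

Derivation:
Simulating step by step:
Generation 0 (given above): 14 live cells
Generation 1: 15 live cells
(generation 1 grid is the final answer)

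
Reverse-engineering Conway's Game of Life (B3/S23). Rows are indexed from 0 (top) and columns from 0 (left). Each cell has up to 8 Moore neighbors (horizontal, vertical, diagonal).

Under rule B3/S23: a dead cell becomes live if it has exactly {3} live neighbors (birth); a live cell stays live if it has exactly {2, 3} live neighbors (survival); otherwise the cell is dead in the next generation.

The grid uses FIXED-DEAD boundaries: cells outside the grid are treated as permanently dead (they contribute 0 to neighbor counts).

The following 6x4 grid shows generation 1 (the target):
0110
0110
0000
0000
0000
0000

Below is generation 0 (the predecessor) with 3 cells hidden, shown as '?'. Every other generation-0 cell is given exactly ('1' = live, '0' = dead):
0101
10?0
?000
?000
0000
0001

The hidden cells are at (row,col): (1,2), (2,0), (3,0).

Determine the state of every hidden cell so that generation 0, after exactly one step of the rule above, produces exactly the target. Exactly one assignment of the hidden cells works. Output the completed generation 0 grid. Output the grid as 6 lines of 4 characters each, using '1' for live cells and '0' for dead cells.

Answer: 0101
1010
0000
0000
0000
0001

Derivation:
Hidden generation-0 cells (in order): (1,2), (2,0), (3,0).
A hidden cell only influences target cells in its own 3x3 neighborhood. Try each of the 2^3 = 8 assignments, step the completed generation 0 forward once under B3/S23, and compare with the target:
  (1,2)=0 (2,0)=0 (3,0)=0 -> step gives (0,1)='0' but target has '1' -> reject
  (1,2)=0 (2,0)=0 (3,0)=1 -> step gives (0,1)='0' but target has '1' -> reject
  (1,2)=0 (2,0)=1 (3,0)=0 -> step gives (0,1)='0' but target has '1' -> reject
  (1,2)=0 (2,0)=1 (3,0)=1 -> step gives (0,1)='0' but target has '1' -> reject
  (1,2)=1 (2,0)=0 (3,0)=0 -> step reproduces the target at every cell -> ACCEPT
  (1,2)=1 (2,0)=0 (3,0)=1 -> step gives (2,1)='1' but target has '0' -> reject
  (1,2)=1 (2,0)=1 (3,0)=0 -> step gives (1,0)='1' but target has '0' -> reject
  (1,2)=1 (2,0)=1 (3,0)=1 -> step gives (1,0)='1' but target has '0' -> reject
Unique solution: (1,2)=live, (2,0)=dead, (3,0)=dead.
Check: live-neighbor counts of every cell in the completed generation 0:
2231
1322
1211
0000
0011
0010
Applying B3/S23 to generation 0 with these counts gives:
0110
0110
0000
0000
0000
0000
which matches the target exactly.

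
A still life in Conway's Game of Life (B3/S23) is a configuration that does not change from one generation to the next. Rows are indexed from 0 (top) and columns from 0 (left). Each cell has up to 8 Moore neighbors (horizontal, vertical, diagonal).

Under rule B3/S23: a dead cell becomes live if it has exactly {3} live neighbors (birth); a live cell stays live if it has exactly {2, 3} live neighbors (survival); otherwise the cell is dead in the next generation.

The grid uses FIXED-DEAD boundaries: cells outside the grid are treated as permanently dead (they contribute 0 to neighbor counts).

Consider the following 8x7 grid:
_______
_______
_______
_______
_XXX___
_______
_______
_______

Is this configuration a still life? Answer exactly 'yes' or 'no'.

Answer: no

Derivation:
Compute generation 1 and compare to generation 0 (given above):
Generation 1:
_______
_______
_______
__X____
__X____
__X____
_______
_______
Cell (3,2) differs: gen0=0 vs gen1=1 -> NOT a still life.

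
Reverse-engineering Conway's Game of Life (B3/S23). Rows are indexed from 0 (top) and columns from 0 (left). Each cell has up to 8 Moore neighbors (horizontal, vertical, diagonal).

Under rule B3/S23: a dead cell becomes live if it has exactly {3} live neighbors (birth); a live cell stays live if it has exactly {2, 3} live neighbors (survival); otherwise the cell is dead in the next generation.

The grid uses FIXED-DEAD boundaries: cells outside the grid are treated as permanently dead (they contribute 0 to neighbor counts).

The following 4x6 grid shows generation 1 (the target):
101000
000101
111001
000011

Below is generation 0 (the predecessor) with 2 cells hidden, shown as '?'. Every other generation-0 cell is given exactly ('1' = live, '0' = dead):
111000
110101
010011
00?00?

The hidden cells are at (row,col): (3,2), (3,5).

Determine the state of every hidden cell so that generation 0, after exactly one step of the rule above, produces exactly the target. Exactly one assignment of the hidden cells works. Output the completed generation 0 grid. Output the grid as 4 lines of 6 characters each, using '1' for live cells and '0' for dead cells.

Hidden generation-0 cells (in order): (3,2), (3,5).
A hidden cell only influences target cells in its own 3x3 neighborhood. Try each of the 2^2 = 4 assignments, step the completed generation 0 forward once under B3/S23, and compare with the target:
  (3,2)=0 (3,5)=0 -> step gives (2,4)='1' but target has '0' -> reject
  (3,2)=0 (3,5)=1 -> step reproduces the target at every cell -> ACCEPT
  (3,2)=1 (3,5)=0 -> step gives (2,2)='0' but target has '1' -> reject
  (3,2)=1 (3,5)=1 -> step gives (2,2)='0' but target has '1' -> reject
Unique solution: (3,2)=dead, (3,5)=live.
Check: live-neighbor counts of every cell in the completed generation 0:
343221
455242
323243
111132
Applying B3/S23 to generation 0 with these counts gives:
101000
000101
111001
000011
which matches the target exactly.

Answer: 111000
110101
010011
000001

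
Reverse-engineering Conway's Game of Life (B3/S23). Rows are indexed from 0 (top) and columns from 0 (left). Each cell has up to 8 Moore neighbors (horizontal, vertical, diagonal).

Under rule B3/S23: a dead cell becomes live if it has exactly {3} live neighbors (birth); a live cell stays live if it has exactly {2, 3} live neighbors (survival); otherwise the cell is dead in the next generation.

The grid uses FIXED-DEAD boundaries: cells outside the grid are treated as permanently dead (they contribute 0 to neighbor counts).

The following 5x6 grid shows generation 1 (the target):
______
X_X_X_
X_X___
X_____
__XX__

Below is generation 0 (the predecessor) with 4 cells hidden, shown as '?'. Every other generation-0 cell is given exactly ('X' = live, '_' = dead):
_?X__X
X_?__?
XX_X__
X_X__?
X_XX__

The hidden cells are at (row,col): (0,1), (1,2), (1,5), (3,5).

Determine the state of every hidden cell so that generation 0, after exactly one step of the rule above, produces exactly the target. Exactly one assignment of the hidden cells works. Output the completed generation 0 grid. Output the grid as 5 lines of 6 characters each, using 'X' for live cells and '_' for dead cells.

Answer: __X__X
X____X
XX_X__
X_X___
X_XX__

Derivation:
Hidden generation-0 cells (in order): (0,1), (1,2), (1,5), (3,5).
A hidden cell only influences target cells in its own 3x3 neighborhood. Try each of the 2^4 = 16 assignments, step the completed generation 0 forward once under B3/S23, and compare with the target:
  (0,1)=_ (1,2)=_ (1,5)=_ (3,5)=_ -> step gives (1,4)='_' but target has 'X' -> reject
  (0,1)=_ (1,2)=_ (1,5)=_ (3,5)=X -> step gives (1,4)='_' but target has 'X' -> reject
  (0,1)=_ (1,2)=_ (1,5)=X (3,5)=_ -> step reproduces the target at every cell -> ACCEPT
  (0,1)=_ (1,2)=_ (1,5)=X (3,5)=X -> step gives (2,4)='X' but target has '_' -> reject
  (0,1)=_ (1,2)=X (1,5)=_ (3,5)=_ -> step gives (0,1)='X' but target has '_' -> reject
  (0,1)=_ (1,2)=X (1,5)=_ (3,5)=X -> step gives (0,1)='X' but target has '_' -> reject
  (0,1)=_ (1,2)=X (1,5)=X (3,5)=_ -> step gives (0,1)='X' but target has '_' -> reject
  (0,1)=_ (1,2)=X (1,5)=X (3,5)=X -> step gives (0,1)='X' but target has '_' -> reject
  (0,1)=X (1,2)=_ (1,5)=_ (3,5)=_ -> step gives (0,1)='X' but target has '_' -> reject
  (0,1)=X (1,2)=_ (1,5)=_ (3,5)=X -> step gives (0,1)='X' but target has '_' -> reject
  (0,1)=X (1,2)=_ (1,5)=X (3,5)=_ -> step gives (0,1)='X' but target has '_' -> reject
  (0,1)=X (1,2)=_ (1,5)=X (3,5)=X -> step gives (0,1)='X' but target has '_' -> reject
  (0,1)=X (1,2)=X (1,5)=_ (3,5)=_ -> step gives (0,1)='X' but target has '_' -> reject
  (0,1)=X (1,2)=X (1,5)=_ (3,5)=X -> step gives (0,1)='X' but target has '_' -> reject
  (0,1)=X (1,2)=X (1,5)=X (3,5)=_ -> step gives (0,1)='X' but target has '_' -> reject
  (0,1)=X (1,2)=X (1,5)=X (3,5)=X -> step gives (0,1)='X' but target has '_' -> reject
Unique solution: (0,1)=dead, (1,2)=dead, (1,5)=live, (3,5)=dead.
Check: live-neighbor counts of every cell in the completed generation 0:
120121
243231
343121
364420
142210
Applying B3/S23 to generation 0 with these counts gives:
______
X_X_X_
X_X___
X_____
__XX__
which matches the target exactly.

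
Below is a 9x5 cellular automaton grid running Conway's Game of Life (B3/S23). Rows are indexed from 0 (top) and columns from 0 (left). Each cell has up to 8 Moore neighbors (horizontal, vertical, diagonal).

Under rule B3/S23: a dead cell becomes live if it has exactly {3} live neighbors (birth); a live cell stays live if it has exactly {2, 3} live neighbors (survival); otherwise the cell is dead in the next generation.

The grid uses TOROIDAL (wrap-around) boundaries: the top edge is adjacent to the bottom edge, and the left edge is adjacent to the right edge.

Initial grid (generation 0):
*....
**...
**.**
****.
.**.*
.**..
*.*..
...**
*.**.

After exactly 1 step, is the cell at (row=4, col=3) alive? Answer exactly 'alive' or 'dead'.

Simulating step by step:
Generation 0 (given above): 23 live cells
Generation 1: 13 live cells
*.*..
..*..
...*.
.....
....*
.....
*.*.*
*....
****.

Cell (4,3) at generation 1: 0 -> dead

Answer: dead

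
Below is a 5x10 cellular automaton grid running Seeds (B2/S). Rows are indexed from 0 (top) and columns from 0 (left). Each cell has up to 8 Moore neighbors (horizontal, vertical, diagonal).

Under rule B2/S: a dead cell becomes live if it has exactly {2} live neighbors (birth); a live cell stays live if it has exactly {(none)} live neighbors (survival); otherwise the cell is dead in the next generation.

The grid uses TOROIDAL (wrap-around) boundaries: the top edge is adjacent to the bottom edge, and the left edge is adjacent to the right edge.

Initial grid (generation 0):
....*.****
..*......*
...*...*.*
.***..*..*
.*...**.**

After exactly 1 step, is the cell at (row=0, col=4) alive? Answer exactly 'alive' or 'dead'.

Simulating step by step:
Generation 0 (given above): 20 live cells
Generation 1: 7 live cells
.***......
....**....
....*.*...
..........
..........

Cell (0,4) at generation 1: 0 -> dead

Answer: dead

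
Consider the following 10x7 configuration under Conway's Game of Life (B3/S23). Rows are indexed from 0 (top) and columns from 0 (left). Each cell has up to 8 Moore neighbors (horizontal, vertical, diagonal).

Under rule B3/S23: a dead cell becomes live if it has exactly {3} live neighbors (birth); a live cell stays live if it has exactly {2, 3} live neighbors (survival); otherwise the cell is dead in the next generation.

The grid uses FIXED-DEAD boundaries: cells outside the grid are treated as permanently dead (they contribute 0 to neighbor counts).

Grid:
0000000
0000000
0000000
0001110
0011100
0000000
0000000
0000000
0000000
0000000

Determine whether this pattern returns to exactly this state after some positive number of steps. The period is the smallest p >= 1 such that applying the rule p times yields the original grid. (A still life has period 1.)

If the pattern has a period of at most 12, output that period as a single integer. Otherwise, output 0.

Answer: 2

Derivation:
Simulating and comparing each generation to the original:
Gen 0 (original, given above): 6 live cells
Gen 1: 6 live cells, differs from original
Gen 2: 6 live cells, MATCHES original -> period = 2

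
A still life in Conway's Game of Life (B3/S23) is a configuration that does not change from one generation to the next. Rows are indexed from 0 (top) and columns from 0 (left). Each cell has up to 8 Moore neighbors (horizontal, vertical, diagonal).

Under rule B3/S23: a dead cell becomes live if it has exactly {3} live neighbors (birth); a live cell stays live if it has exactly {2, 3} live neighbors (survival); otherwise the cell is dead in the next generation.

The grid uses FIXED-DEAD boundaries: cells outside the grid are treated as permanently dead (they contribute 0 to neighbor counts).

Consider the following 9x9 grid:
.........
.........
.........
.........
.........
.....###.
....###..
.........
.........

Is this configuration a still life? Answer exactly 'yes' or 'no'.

Compute generation 1 and compare to generation 0 (given above):
Generation 1:
.........
.........
.........
.........
......#..
....#..#.
....#..#.
.....#...
.........
Cell (4,6) differs: gen0=0 vs gen1=1 -> NOT a still life.

Answer: no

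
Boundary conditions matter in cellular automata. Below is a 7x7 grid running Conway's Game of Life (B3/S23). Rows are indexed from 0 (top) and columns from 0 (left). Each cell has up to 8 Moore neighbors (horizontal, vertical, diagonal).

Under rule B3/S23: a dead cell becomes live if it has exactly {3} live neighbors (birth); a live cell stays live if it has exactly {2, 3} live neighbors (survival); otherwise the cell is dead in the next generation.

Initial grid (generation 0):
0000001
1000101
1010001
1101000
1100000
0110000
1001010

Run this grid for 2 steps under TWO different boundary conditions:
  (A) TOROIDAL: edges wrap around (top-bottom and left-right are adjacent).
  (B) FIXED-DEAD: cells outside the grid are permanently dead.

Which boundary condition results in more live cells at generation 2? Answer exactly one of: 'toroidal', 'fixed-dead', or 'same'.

Under TOROIDAL boundary, generation 2:
0010000
0011100
0010000
0000000
0000000
0010001
1111011
Population = 13

Under FIXED-DEAD boundary, generation 2:
0000000
0110111
0110000
0000000
0000000
0110000
0110000
Population = 11

Comparison: toroidal=13, fixed-dead=11 -> toroidal

Answer: toroidal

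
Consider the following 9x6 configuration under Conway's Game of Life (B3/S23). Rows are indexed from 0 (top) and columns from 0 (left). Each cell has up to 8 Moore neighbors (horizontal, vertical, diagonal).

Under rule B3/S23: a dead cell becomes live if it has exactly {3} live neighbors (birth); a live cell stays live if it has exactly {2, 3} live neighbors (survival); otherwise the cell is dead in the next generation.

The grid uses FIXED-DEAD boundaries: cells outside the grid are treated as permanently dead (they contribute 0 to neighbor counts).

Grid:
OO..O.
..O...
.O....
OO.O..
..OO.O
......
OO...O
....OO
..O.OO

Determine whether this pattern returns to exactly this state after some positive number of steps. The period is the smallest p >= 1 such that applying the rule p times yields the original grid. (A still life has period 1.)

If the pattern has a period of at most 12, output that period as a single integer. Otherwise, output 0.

Simulating and comparing each generation to the original:
Gen 0 (original, given above): 19 live cells
Gen 1: 23 live cells, differs from original
Gen 2: 15 live cells, differs from original
Gen 3: 14 live cells, differs from original
Gen 4: 15 live cells, differs from original
Gen 5: 15 live cells, differs from original
Gen 6: 15 live cells, differs from original
Gen 7: 14 live cells, differs from original
Gen 8: 11 live cells, differs from original
Gen 9: 9 live cells, differs from original
Gen 10: 12 live cells, differs from original
Gen 11: 12 live cells, differs from original
Gen 12: 13 live cells, differs from original
No period found within 12 steps.

Answer: 0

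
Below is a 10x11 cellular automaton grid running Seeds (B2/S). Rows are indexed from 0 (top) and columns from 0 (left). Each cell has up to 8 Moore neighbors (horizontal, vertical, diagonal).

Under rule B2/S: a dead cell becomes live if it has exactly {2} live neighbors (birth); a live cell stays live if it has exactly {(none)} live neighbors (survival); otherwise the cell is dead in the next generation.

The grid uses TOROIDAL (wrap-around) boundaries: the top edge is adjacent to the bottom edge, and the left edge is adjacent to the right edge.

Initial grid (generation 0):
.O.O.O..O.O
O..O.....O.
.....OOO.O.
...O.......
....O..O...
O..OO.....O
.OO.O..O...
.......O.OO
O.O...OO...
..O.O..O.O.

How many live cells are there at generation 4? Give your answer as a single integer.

Simulating step by step:
Generation 0 (given above): 34 live cells
Generation 1: 16 live cells
......OO...
.O.........
..OO.......
...........
O.O..O....O
......OOO..
.....OO....
.....O.....
.....O.....
...........
Generation 2: 21 live cells
...........
...O..OO...
.O.........
O...O.....O
.O......OO.
OO..O....OO
....O...O..
...........
....O.O....
.....O.O...
Generation 3: 29 live cells
....OO..O..
..O........
..OOOOOO..O
..O.....O..
..OOOO.....
..OO.O.O...
.O.O.O.....
...OO..O...
.......O...
....O......
Generation 4: 19 live cells
...........
.O......OO.
........OO.
.........O.
.......OO..
...........
.......OO..
.....O..O..
.....OO.O..
...O..OOO..
Population at generation 4: 19

Answer: 19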